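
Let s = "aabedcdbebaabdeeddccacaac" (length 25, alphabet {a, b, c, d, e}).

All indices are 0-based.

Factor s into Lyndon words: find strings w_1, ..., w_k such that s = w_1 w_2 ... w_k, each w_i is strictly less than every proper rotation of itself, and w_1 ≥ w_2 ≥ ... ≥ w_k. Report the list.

["aabedcdbeb", "aabdeeddccacaac"]

emit factor 1: 'aabedcdbeb' (i=0, period=10)
emit factor 2: 'aabdeeddccacaac' (i=10, period=15)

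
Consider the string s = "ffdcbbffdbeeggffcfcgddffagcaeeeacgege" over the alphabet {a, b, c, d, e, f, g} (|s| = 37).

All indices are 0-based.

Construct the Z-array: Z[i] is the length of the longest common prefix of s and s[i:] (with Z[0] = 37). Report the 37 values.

[37, 1, 0, 0, 0, 0, 3, 1, 0, 0, 0, 0, 0, 0, 2, 1, 0, 1, 0, 0, 0, 0, 2, 1, 0, 0, 0, 0, 0, 0, 0, 0, 0, 0, 0, 0, 0]

Z[0]=37
i=1: i≥r, start 0; Z[1]=1 extend→box=[1,2)
i=2: i≥r, start 0; Z[2]=0
i=3: i≥r, start 0; Z[3]=0
i=4: i≥r, start 0; Z[4]=0
i=5: i≥r, start 0; Z[5]=0
i=6: i≥r, start 0; Z[6]=3 extend→box=[6,9)
i=7: min(r-i=2, Z[1]=1)=1; Z[7]=1
i=8: min(r-i=1, Z[2]=0)=0; Z[8]=0
i=9: i≥r, start 0; Z[9]=0
i=10: i≥r, start 0; Z[10]=0
i=11: i≥r, start 0; Z[11]=0
i=12: i≥r, start 0; Z[12]=0
i=13: i≥r, start 0; Z[13]=0
i=14: i≥r, start 0; Z[14]=2 extend→box=[14,16)
i=15: min(r-i=1, Z[1]=1)=1; Z[15]=1
i=16: i≥r, start 0; Z[16]=0
i=17: i≥r, start 0; Z[17]=1 extend→box=[17,18)
i=18: i≥r, start 0; Z[18]=0
i=19: i≥r, start 0; Z[19]=0
i=20: i≥r, start 0; Z[20]=0
i=21: i≥r, start 0; Z[21]=0
i=22: i≥r, start 0; Z[22]=2 extend→box=[22,24)
i=23: min(r-i=1, Z[1]=1)=1; Z[23]=1
i=24: i≥r, start 0; Z[24]=0
i=25: i≥r, start 0; Z[25]=0
i=26: i≥r, start 0; Z[26]=0
i=27: i≥r, start 0; Z[27]=0
i=28: i≥r, start 0; Z[28]=0
i=29: i≥r, start 0; Z[29]=0
i=30: i≥r, start 0; Z[30]=0
i=31: i≥r, start 0; Z[31]=0
i=32: i≥r, start 0; Z[32]=0
i=33: i≥r, start 0; Z[33]=0
i=34: i≥r, start 0; Z[34]=0
i=35: i≥r, start 0; Z[35]=0
i=36: i≥r, start 0; Z[36]=0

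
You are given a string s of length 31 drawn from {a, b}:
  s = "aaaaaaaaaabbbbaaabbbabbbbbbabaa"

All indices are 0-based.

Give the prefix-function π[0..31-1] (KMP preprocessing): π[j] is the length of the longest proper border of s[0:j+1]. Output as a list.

[0, 1, 2, 3, 4, 5, 6, 7, 8, 9, 0, 0, 0, 0, 1, 2, 3, 0, 0, 0, 1, 0, 0, 0, 0, 0, 0, 1, 0, 1, 2]

π[0] = 0
j=1 s[j]='a': π[1]=1 (border 'a')
j=2 s[j]='a': π[2]=2 (border 'aa')
j=3 s[j]='a': π[3]=3 (border 'aaa')
j=4 s[j]='a': π[4]=4 (border 'aaaa')
j=5 s[j]='a': π[5]=5 (border 'aaaaa')
j=6 s[j]='a': π[6]=6 (border 'aaaaaa')
j=7 s[j]='a': π[7]=7 (border 'aaaaaaa')
j=8 s[j]='a': π[8]=8 (border 'aaaaaaaa')
j=9 s[j]='a': π[9]=9 (border 'aaaaaaaaa')
j=10 s[j]='b': k: 9→8→7→6→5→4→3→2→1→0; π[10]=0 (border '')
j=11 s[j]='b': π[11]=0 (border '')
j=12 s[j]='b': π[12]=0 (border '')
j=13 s[j]='b': π[13]=0 (border '')
j=14 s[j]='a': π[14]=1 (border 'a')
j=15 s[j]='a': π[15]=2 (border 'aa')
j=16 s[j]='a': π[16]=3 (border 'aaa')
j=17 s[j]='b': k: 3→2→1→0; π[17]=0 (border '')
j=18 s[j]='b': π[18]=0 (border '')
j=19 s[j]='b': π[19]=0 (border '')
j=20 s[j]='a': π[20]=1 (border 'a')
j=21 s[j]='b': k: 1→0; π[21]=0 (border '')
j=22 s[j]='b': π[22]=0 (border '')
j=23 s[j]='b': π[23]=0 (border '')
j=24 s[j]='b': π[24]=0 (border '')
j=25 s[j]='b': π[25]=0 (border '')
j=26 s[j]='b': π[26]=0 (border '')
j=27 s[j]='a': π[27]=1 (border 'a')
j=28 s[j]='b': k: 1→0; π[28]=0 (border '')
j=29 s[j]='a': π[29]=1 (border 'a')
j=30 s[j]='a': π[30]=2 (border 'aa')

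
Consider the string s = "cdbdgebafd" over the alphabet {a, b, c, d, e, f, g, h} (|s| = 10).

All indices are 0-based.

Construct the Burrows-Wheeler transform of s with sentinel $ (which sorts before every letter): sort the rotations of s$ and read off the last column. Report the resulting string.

rank  rotation     last
    0  $cdbdgebafd  d
    1  afd$cdbdgeb  b
    2  bafd$cdbdge  e
    3  bdgebafd$cd  d
    4  cdbdgebafd$  $
    5  d$cdbdgebaf  f
    6  dbdgebafd$c  c
    7  dgebafd$cdb  b
    8  ebafd$cdbdg  g
    9  fd$cdbdgeba  a
   10  gebafd$cdbd  d

dbed$fcbgad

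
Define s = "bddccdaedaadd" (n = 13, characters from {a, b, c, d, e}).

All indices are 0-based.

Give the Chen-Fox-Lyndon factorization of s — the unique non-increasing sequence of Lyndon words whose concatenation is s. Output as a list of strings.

emit factor 1: 'bddccd' (i=0, period=6)
emit factor 2: 'aed' (i=6, period=3)
emit factor 3: 'aadd' (i=9, period=4)

["bddccd", "aed", "aadd"]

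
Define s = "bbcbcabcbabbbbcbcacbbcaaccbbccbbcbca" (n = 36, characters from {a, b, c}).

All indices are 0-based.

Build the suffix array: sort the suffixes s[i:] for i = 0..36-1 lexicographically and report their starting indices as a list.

rank | idx | suffix
   0 |  35 | a
   1 |  22 | aaccbbccbbcbca
   2 |   9 | abbbbcbcacbbcaaccbbccbbcbca
   3 |   5 | abcbabbbbcbcacbbcaaccbbccbbcbca
   4 |  17 | acbbcaaccbbccbbcbca
   5 |  23 | accbbccbbcbca
   6 |   8 | babbbbcbcacbbcaaccbbccbbcbca
   7 |  10 | bbbbcbcacbbcaaccbbccbbcbca
   8 |  11 | bbbcbcacbbcaaccbbccbbcbca
   9 |  19 | bbcaaccbbccbbcbca
  10 |  30 | bbcbca
  11 |   0 | bbcbcabcbabbbbcbcacbbcaaccbbccbbcbca
  12 |  12 | bbcbcacbbcaaccbbccbbcbca
  13 |  26 | bbccbbcbca
  14 |  33 | bca
  15 |  20 | bcaaccbbccbbcbca
  16 |   3 | bcabcbabbbbcbcacbbcaaccbbccbbcbca
  17 |  15 | bcacbbcaaccbbccbbcbca
  18 |   6 | bcbabbbbcbcacbbcaaccbbccbbcbca
  19 |  31 | bcbca
  20 |   1 | bcbcabcbabbbbcbcacbbcaaccbbccbbcbca
  21 |  13 | bcbcacbbcaaccbbccbbcbca
  22 |  27 | bccbbcbca
  23 |  34 | ca
  24 |  21 | caaccbbccbbcbca
  25 |   4 | cabcbabbbbcbcacbbcaaccbbccbbcbca
  26 |  16 | cacbbcaaccbbccbbcbca
  27 |   7 | cbabbbbcbcacbbcaaccbbccbbcbca
  28 |  18 | cbbcaaccbbccbbcbca
  29 |  29 | cbbcbca
  30 |  25 | cbbccbbcbca
  31 |  32 | cbca
  32 |   2 | cbcabcbabbbbcbcacbbcaaccbbccbbcbca
  33 |  14 | cbcacbbcaaccbbccbbcbca
  34 |  28 | ccbbcbca
  35 |  24 | ccbbccbbcbca

[35, 22, 9, 5, 17, 23, 8, 10, 11, 19, 30, 0, 12, 26, 33, 20, 3, 15, 6, 31, 1, 13, 27, 34, 21, 4, 16, 7, 18, 29, 25, 32, 2, 14, 28, 24]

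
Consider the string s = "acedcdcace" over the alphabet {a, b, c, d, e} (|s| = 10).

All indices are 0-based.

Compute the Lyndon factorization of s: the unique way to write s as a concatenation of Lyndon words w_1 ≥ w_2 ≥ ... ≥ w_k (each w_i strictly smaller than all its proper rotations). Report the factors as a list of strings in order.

["acedcdc", "ace"]

emit factor 1: 'acedcdc' (i=0, period=7)
emit factor 2: 'ace' (i=7, period=3)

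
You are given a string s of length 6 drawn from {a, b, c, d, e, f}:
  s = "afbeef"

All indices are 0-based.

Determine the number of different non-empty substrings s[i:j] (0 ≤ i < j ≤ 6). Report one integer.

rank→(start, suffix):
  0 → (0, 'afbeef')
  1 → (2, 'beef')
  2 → (3, 'eef')
  3 → (4, 'ef')
  4 → (5, 'f')
  5 → (1, 'fbeef')

SA = [0, 2, 3, 4, 5, 1]
[i] adj suffixes → lcp
  [1] 0/2 → 0 ('')
  [2] 2/3 → 0 ('')
  [3] 3/4 → 1 ('e')
  [4] 4/5 → 0 ('')
  [5] 5/1 → 1 ('f')

n(n+1)/2 = 6·7/2 = 21
Σ LCP = 0 + 0 + 0 + 1 + 0 + 1 = 2
distinct = 21 − 2 = 19

19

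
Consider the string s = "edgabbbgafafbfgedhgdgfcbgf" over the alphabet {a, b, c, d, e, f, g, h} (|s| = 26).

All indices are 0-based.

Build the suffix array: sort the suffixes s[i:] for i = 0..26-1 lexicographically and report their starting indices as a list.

rank→(start, suffix):
  0 → (3, 'abbbgafafbfgedhgdgfcbgf')
  1 → (8, 'afafbfgedhgdgfcbgf')
  2 → (10, 'afbfgedhgdgfcbgf')
  3 → (4, 'bbbgafafbfgedhgdgfcbgf')
  4 → (5, 'bbgafafbfgedhgdgfcbgf')
  5 → (12, 'bfgedhgdgfcbgf')
  6 → (6, 'bgafafbfgedhgdgfcbgf')
  7 → (23, 'bgf')
  8 → (22, 'cbgf')
  9 → (1, 'dgabbbgafafbfgedhgdgfcbgf')
  10 → (19, 'dgfcbgf')
  11 → (16, 'dhgdgfcbgf')
  12 → (0, 'edgabbbgafafbfgedhgdgfcbgf')
  13 → (15, 'edhgdgfcbgf')
  14 → (25, 'f')
  15 → (9, 'fafbfgedhgdgfcbgf')
  16 → (11, 'fbfgedhgdgfcbgf')
  17 → (21, 'fcbgf')
  18 → (13, 'fgedhgdgfcbgf')
  19 → (2, 'gabbbgafafbfgedhgdgfcbgf')
  20 → (7, 'gafafbfgedhgdgfcbgf')
  21 → (18, 'gdgfcbgf')
  22 → (14, 'gedhgdgfcbgf')
  23 → (24, 'gf')
  24 → (20, 'gfcbgf')
  25 → (17, 'hgdgfcbgf')

[3, 8, 10, 4, 5, 12, 6, 23, 22, 1, 19, 16, 0, 15, 25, 9, 11, 21, 13, 2, 7, 18, 14, 24, 20, 17]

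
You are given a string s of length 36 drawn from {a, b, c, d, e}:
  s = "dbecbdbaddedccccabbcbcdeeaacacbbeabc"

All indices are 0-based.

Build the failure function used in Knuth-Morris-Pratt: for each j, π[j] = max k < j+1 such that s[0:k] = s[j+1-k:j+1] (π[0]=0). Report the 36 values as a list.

[0, 0, 0, 0, 0, 1, 2, 0, 1, 1, 0, 1, 0, 0, 0, 0, 0, 0, 0, 0, 0, 0, 1, 0, 0, 0, 0, 0, 0, 0, 0, 0, 0, 0, 0, 0]

π[0] = 0
j=1 s[j]='b': π[1]=0 (border '')
j=2 s[j]='e': π[2]=0 (border '')
j=3 s[j]='c': π[3]=0 (border '')
j=4 s[j]='b': π[4]=0 (border '')
j=5 s[j]='d': π[5]=1 (border 'd')
j=6 s[j]='b': π[6]=2 (border 'db')
j=7 s[j]='a': k: 2→0; π[7]=0 (border '')
j=8 s[j]='d': π[8]=1 (border 'd')
j=9 s[j]='d': k: 1→0; π[9]=1 (border 'd')
j=10 s[j]='e': k: 1→0; π[10]=0 (border '')
j=11 s[j]='d': π[11]=1 (border 'd')
j=12 s[j]='c': k: 1→0; π[12]=0 (border '')
j=13 s[j]='c': π[13]=0 (border '')
j=14 s[j]='c': π[14]=0 (border '')
j=15 s[j]='c': π[15]=0 (border '')
j=16 s[j]='a': π[16]=0 (border '')
j=17 s[j]='b': π[17]=0 (border '')
j=18 s[j]='b': π[18]=0 (border '')
j=19 s[j]='c': π[19]=0 (border '')
j=20 s[j]='b': π[20]=0 (border '')
j=21 s[j]='c': π[21]=0 (border '')
j=22 s[j]='d': π[22]=1 (border 'd')
j=23 s[j]='e': k: 1→0; π[23]=0 (border '')
j=24 s[j]='e': π[24]=0 (border '')
j=25 s[j]='a': π[25]=0 (border '')
j=26 s[j]='a': π[26]=0 (border '')
j=27 s[j]='c': π[27]=0 (border '')
j=28 s[j]='a': π[28]=0 (border '')
j=29 s[j]='c': π[29]=0 (border '')
j=30 s[j]='b': π[30]=0 (border '')
j=31 s[j]='b': π[31]=0 (border '')
j=32 s[j]='e': π[32]=0 (border '')
j=33 s[j]='a': π[33]=0 (border '')
j=34 s[j]='b': π[34]=0 (border '')
j=35 s[j]='c': π[35]=0 (border '')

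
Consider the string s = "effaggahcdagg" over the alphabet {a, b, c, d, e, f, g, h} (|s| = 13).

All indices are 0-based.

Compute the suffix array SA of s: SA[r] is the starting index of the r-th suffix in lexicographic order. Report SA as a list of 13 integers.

[10, 3, 6, 8, 9, 0, 2, 1, 12, 5, 11, 4, 7]

rank→(start, suffix):
  0 → (10, 'agg')
  1 → (3, 'aggahcdagg')
  2 → (6, 'ahcdagg')
  3 → (8, 'cdagg')
  4 → (9, 'dagg')
  5 → (0, 'effaggahcdagg')
  6 → (2, 'faggahcdagg')
  7 → (1, 'ffaggahcdagg')
  8 → (12, 'g')
  9 → (5, 'gahcdagg')
  10 → (11, 'gg')
  11 → (4, 'ggahcdagg')
  12 → (7, 'hcdagg')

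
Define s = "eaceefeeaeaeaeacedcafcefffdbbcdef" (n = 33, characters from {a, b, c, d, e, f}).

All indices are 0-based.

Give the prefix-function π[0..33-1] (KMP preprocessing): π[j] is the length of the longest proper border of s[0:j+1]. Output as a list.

π[0] = 0
j=1 s[j]='a': π[1]=0 (border '')
j=2 s[j]='c': π[2]=0 (border '')
j=3 s[j]='e': π[3]=1 (border 'e')
j=4 s[j]='e': k: 1→0; π[4]=1 (border 'e')
j=5 s[j]='f': k: 1→0; π[5]=0 (border '')
j=6 s[j]='e': π[6]=1 (border 'e')
j=7 s[j]='e': k: 1→0; π[7]=1 (border 'e')
j=8 s[j]='a': π[8]=2 (border 'ea')
j=9 s[j]='e': k: 2→0; π[9]=1 (border 'e')
j=10 s[j]='a': π[10]=2 (border 'ea')
j=11 s[j]='e': k: 2→0; π[11]=1 (border 'e')
j=12 s[j]='a': π[12]=2 (border 'ea')
j=13 s[j]='e': k: 2→0; π[13]=1 (border 'e')
j=14 s[j]='a': π[14]=2 (border 'ea')
j=15 s[j]='c': π[15]=3 (border 'eac')
j=16 s[j]='e': π[16]=4 (border 'eace')
j=17 s[j]='d': k: 4→1→0; π[17]=0 (border '')
j=18 s[j]='c': π[18]=0 (border '')
j=19 s[j]='a': π[19]=0 (border '')
j=20 s[j]='f': π[20]=0 (border '')
j=21 s[j]='c': π[21]=0 (border '')
j=22 s[j]='e': π[22]=1 (border 'e')
j=23 s[j]='f': k: 1→0; π[23]=0 (border '')
j=24 s[j]='f': π[24]=0 (border '')
j=25 s[j]='f': π[25]=0 (border '')
j=26 s[j]='d': π[26]=0 (border '')
j=27 s[j]='b': π[27]=0 (border '')
j=28 s[j]='b': π[28]=0 (border '')
j=29 s[j]='c': π[29]=0 (border '')
j=30 s[j]='d': π[30]=0 (border '')
j=31 s[j]='e': π[31]=1 (border 'e')
j=32 s[j]='f': k: 1→0; π[32]=0 (border '')

[0, 0, 0, 1, 1, 0, 1, 1, 2, 1, 2, 1, 2, 1, 2, 3, 4, 0, 0, 0, 0, 0, 1, 0, 0, 0, 0, 0, 0, 0, 0, 1, 0]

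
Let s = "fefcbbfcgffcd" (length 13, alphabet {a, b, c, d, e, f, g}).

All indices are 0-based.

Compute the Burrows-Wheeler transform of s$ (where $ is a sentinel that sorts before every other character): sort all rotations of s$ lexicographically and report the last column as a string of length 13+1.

dcbfffcfefb$gc

rank  rotation        last
    0  $fefcbbfcgffcd  d
    1  bbfcgffcd$fefc  c
    2  bfcgffcd$fefcb  b
    3  cbbfcgffcd$fef  f
    4  cd$fefcbbfcgff  f
    5  cgffcd$fefcbbf  f
    6  d$fefcbbfcgffc  c
    7  efcbbfcgffcd$f  f
    8  fcbbfcgffcd$fe  e
    9  fcd$fefcbbfcgf  f
   10  fcgffcd$fefcbb  b
   11  fefcbbfcgffcd$  $
   12  ffcd$fefcbbfcg  g
   13  gffcd$fefcbbfc  c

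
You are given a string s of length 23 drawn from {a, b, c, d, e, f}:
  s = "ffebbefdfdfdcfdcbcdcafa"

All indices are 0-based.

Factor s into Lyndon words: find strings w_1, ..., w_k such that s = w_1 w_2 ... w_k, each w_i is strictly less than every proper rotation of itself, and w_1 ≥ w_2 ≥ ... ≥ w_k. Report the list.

emit factor 1: 'f' (i=0, period=1)
emit factor 2: 'f' (i=1, period=1)
emit factor 3: 'e' (i=2, period=1)
emit factor 4: 'bbefdfdfdcfdcbcdc' (i=3, period=17)
emit factor 5: 'af' (i=20, period=2)
emit factor 6: 'a' (i=22, period=1)

["f", "f", "e", "bbefdfdfdcfdcbcdc", "af", "a"]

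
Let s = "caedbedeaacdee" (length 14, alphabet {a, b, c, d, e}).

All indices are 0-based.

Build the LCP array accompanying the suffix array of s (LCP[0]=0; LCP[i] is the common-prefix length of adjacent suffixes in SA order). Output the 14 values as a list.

rank→(start, suffix):
  0 → (8, 'aacdee')
  1 → (9, 'acdee')
  2 → (1, 'aedbedeaacdee')
  3 → (4, 'bedeaacdee')
  4 → (0, 'caedbedeaacdee')
  5 → (10, 'cdee')
  6 → (3, 'dbedeaacdee')
  7 → (6, 'deaacdee')
  8 → (11, 'dee')
  9 → (13, 'e')
  10 → (7, 'eaacdee')
  11 → (2, 'edbedeaacdee')
  12 → (5, 'edeaacdee')
  13 → (12, 'ee')

SA = [8, 9, 1, 4, 0, 10, 3, 6, 11, 13, 7, 2, 5, 12]
[i] adj suffixes → lcp
  [1] 8/9 → 1 ('a')
  [2] 9/1 → 1 ('a')
  [3] 1/4 → 0 ('')
  [4] 4/0 → 0 ('')
  [5] 0/10 → 1 ('c')
  [6] 10/3 → 0 ('')
  [7] 3/6 → 1 ('d')
  [8] 6/11 → 2 ('de')
  [9] 11/13 → 0 ('')
  [10] 13/7 → 1 ('e')
  [11] 7/2 → 1 ('e')
  [12] 2/5 → 2 ('ed')
  [13] 5/12 → 1 ('e')

[0, 1, 1, 0, 0, 1, 0, 1, 2, 0, 1, 1, 2, 1]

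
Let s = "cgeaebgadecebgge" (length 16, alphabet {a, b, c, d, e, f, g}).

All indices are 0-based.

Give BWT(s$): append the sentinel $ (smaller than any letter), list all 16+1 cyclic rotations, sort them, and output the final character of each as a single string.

egeeee$aggacdbgcb

rank  rotation           last
    0  $cgeaebgadecebgge  e
    1  adecebgge$cgeaebg  g
    2  aebgadecebgge$cge  e
    3  bgadecebgge$cgeae  e
    4  bgge$cgeaebgadece  e
    5  cebgge$cgeaebgade  e
    6  cgeaebgadecebgge$  $
    7  decebgge$cgeaebga  a
    8  e$cgeaebgadecebgg  g
    9  eaebgadecebgge$cg  g
   10  ebgadecebgge$cgea  a
   11  ebgge$cgeaebgadec  c
   12  ecebgge$cgeaebgad  d
   13  gadecebgge$cgeaeb  b
   14  ge$cgeaebgadecebg  g
   15  geaebgadecebgge$c  c
   16  gge$cgeaebgadeceb  b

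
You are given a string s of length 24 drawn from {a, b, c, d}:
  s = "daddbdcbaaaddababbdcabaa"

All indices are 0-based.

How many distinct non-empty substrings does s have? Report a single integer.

265

rank→(start, suffix):
  0 → (23, 'a')
  1 → (22, 'aa')
  2 → (8, 'aaaddababbdcabaa')
  3 → (9, 'aaddababbdcabaa')
  4 → (20, 'abaa')
  5 → (13, 'ababbdcabaa')
  6 → (15, 'abbdcabaa')
  7 → (10, 'addababbdcabaa')
  8 → (1, 'addbdcbaaaddababbdcabaa')
  9 → (21, 'baa')
  10 → (7, 'baaaddababbdcabaa')
  11 → (14, 'babbdcabaa')
  12 → (16, 'bbdcabaa')
  13 → (17, 'bdcabaa')
  14 → (4, 'bdcbaaaddababbdcabaa')
  15 → (19, 'cabaa')
  16 → (6, 'cbaaaddababbdcabaa')
  17 → (12, 'dababbdcabaa')
  18 → (0, 'daddbdcbaaaddababbdcabaa')
  19 → (3, 'dbdcbaaaddababbdcabaa')
  20 → (18, 'dcabaa')
  21 → (5, 'dcbaaaddababbdcabaa')
  22 → (11, 'ddababbdcabaa')
  23 → (2, 'ddbdcbaaaddababbdcabaa')

SA = [23, 22, 8, 9, 20, 13, 15, 10, 1, 21, 7, 14, 16, 17, 4, 19, 6, 12, 0, 3, 18, 5, 11, 2]
i: (SA[i-1],SA[i]) lcp shared
  1: (23,22) 1 'a'
  2: (22,8) 2 'aa'
  3: (8,9) 2 'aa'
  4: (9,20) 1 'a'
  5: (20,13) 3 'aba'
  6: (13,15) 2 'ab'
  7: (15,10) 1 'a'
  8: (10,1) 3 'add'
  9: (1,21) 0 ''
  10: (21,7) 3 'baa'
  11: (7,14) 2 'ba'
  12: (14,16) 1 'b'
  13: (16,17) 1 'b'
  14: (17,4) 3 'bdc'
  15: (4,19) 0 ''
  16: (19,6) 1 'c'
  17: (6,12) 0 ''
  18: (12,0) 2 'da'
  19: (0,3) 1 'd'
  20: (3,18) 1 'd'
  21: (18,5) 2 'dc'
  22: (5,11) 1 'd'
  23: (11,2) 2 'dd'

n(n+1)/2 = 24·25/2 = 300
Σ LCP = 0 + 1 + 2 + 2 + 1 + 3 + 2 + 1 + 3 + 0 + 3 + 2 + 1 + 1 + 3 + 0 + 1 + 0 + 2 + 1 + 1 + 2 + 1 + 2 = 35
distinct = 300 − 35 = 265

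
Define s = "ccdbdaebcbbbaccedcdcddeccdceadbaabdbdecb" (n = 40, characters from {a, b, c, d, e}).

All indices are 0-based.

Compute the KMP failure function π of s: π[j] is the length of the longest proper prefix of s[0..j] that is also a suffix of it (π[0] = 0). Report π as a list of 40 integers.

π[0] = 0
j=1 s[j]='c': π[1]=1 (border 'c')
j=2 s[j]='d': k: 1→0; π[2]=0 (border '')
j=3 s[j]='b': π[3]=0 (border '')
j=4 s[j]='d': π[4]=0 (border '')
j=5 s[j]='a': π[5]=0 (border '')
j=6 s[j]='e': π[6]=0 (border '')
j=7 s[j]='b': π[7]=0 (border '')
j=8 s[j]='c': π[8]=1 (border 'c')
j=9 s[j]='b': k: 1→0; π[9]=0 (border '')
j=10 s[j]='b': π[10]=0 (border '')
j=11 s[j]='b': π[11]=0 (border '')
j=12 s[j]='a': π[12]=0 (border '')
j=13 s[j]='c': π[13]=1 (border 'c')
j=14 s[j]='c': π[14]=2 (border 'cc')
j=15 s[j]='e': k: 2→1→0; π[15]=0 (border '')
j=16 s[j]='d': π[16]=0 (border '')
j=17 s[j]='c': π[17]=1 (border 'c')
j=18 s[j]='d': k: 1→0; π[18]=0 (border '')
j=19 s[j]='c': π[19]=1 (border 'c')
j=20 s[j]='d': k: 1→0; π[20]=0 (border '')
j=21 s[j]='d': π[21]=0 (border '')
j=22 s[j]='e': π[22]=0 (border '')
j=23 s[j]='c': π[23]=1 (border 'c')
j=24 s[j]='c': π[24]=2 (border 'cc')
j=25 s[j]='d': π[25]=3 (border 'ccd')
j=26 s[j]='c': k: 3→0; π[26]=1 (border 'c')
j=27 s[j]='e': k: 1→0; π[27]=0 (border '')
j=28 s[j]='a': π[28]=0 (border '')
j=29 s[j]='d': π[29]=0 (border '')
j=30 s[j]='b': π[30]=0 (border '')
j=31 s[j]='a': π[31]=0 (border '')
j=32 s[j]='a': π[32]=0 (border '')
j=33 s[j]='b': π[33]=0 (border '')
j=34 s[j]='d': π[34]=0 (border '')
j=35 s[j]='b': π[35]=0 (border '')
j=36 s[j]='d': π[36]=0 (border '')
j=37 s[j]='e': π[37]=0 (border '')
j=38 s[j]='c': π[38]=1 (border 'c')
j=39 s[j]='b': k: 1→0; π[39]=0 (border '')

[0, 1, 0, 0, 0, 0, 0, 0, 1, 0, 0, 0, 0, 1, 2, 0, 0, 1, 0, 1, 0, 0, 0, 1, 2, 3, 1, 0, 0, 0, 0, 0, 0, 0, 0, 0, 0, 0, 1, 0]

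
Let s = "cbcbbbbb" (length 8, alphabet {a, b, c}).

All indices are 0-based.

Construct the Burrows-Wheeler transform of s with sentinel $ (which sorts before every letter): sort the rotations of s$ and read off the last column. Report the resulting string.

bbbbbccb$

rank  rotation   last
    0  $cbcbbbbb  b
    1  b$cbcbbbb  b
    2  bb$cbcbbb  b
    3  bbb$cbcbb  b
    4  bbbb$cbcb  b
    5  bbbbb$cbc  c
    6  bcbbbbb$c  c
    7  cbbbbb$cb  b
    8  cbcbbbbb$  $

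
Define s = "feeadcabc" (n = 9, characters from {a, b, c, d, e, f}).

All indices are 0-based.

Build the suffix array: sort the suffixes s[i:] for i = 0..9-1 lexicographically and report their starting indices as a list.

rank | idx | suffix
   0 |   6 | abc
   1 |   3 | adcabc
   2 |   7 | bc
   3 |   8 | c
   4 |   5 | cabc
   5 |   4 | dcabc
   6 |   2 | eadcabc
   7 |   1 | eeadcabc
   8 |   0 | feeadcabc

[6, 3, 7, 8, 5, 4, 2, 1, 0]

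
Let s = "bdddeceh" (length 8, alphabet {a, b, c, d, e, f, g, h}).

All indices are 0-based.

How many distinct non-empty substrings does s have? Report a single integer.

32

rank→(start, suffix):
  0 → (0, 'bdddeceh')
  1 → (5, 'ceh')
  2 → (1, 'dddeceh')
  3 → (2, 'ddeceh')
  4 → (3, 'deceh')
  5 → (4, 'eceh')
  6 → (6, 'eh')
  7 → (7, 'h')

SA = [0, 5, 1, 2, 3, 4, 6, 7]
i: (SA[i-1],SA[i]) lcp shared
  1: (0,5) 0 ''
  2: (5,1) 0 ''
  3: (1,2) 2 'dd'
  4: (2,3) 1 'd'
  5: (3,4) 0 ''
  6: (4,6) 1 'e'
  7: (6,7) 0 ''

n(n+1)/2 = 8·9/2 = 36
Σ LCP = 0 + 0 + 0 + 2 + 1 + 0 + 1 + 0 = 4
distinct = 36 − 4 = 32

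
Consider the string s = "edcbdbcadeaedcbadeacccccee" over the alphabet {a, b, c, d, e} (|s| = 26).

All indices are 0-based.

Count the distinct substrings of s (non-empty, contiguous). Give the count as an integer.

312

rank→(start, suffix):
  0 → (18, 'acccccee')
  1 → (15, 'adeacccccee')
  2 → (7, 'adeaedcbadeacccccee')
  3 → (10, 'aedcbadeacccccee')
  4 → (14, 'badeacccccee')
  5 → (5, 'bcadeaedcbadeacccccee')
  6 → (3, 'bdbcadeaedcbadeacccccee')
  7 → (6, 'cadeaedcbadeacccccee')
  8 → (13, 'cbadeacccccee')
  9 → (2, 'cbdbcadeaedcbadeacccccee')
  10 → (19, 'cccccee')
  11 → (20, 'ccccee')
  12 → (21, 'cccee')
  13 → (22, 'ccee')
  14 → (23, 'cee')
  15 → (4, 'dbcadeaedcbadeacccccee')
  16 → (12, 'dcbadeacccccee')
  17 → (1, 'dcbdbcadeaedcbadeacccccee')
  18 → (16, 'deacccccee')
  19 → (8, 'deaedcbadeacccccee')
  20 → (25, 'e')
  21 → (17, 'eacccccee')
  22 → (9, 'eaedcbadeacccccee')
  23 → (11, 'edcbadeacccccee')
  24 → (0, 'edcbdbcadeaedcbadeacccccee')
  25 → (24, 'ee')

SA = [18, 15, 7, 10, 14, 5, 3, 6, 13, 2, 19, 20, 21, 22, 23, 4, 12, 1, 16, 8, 25, 17, 9, 11, 0, 24]
[i] adj suffixes → lcp
  [1] 18/15 → 1 ('a')
  [2] 15/7 → 4 ('adea')
  [3] 7/10 → 1 ('a')
  [4] 10/14 → 0 ('')
  [5] 14/5 → 1 ('b')
  [6] 5/3 → 1 ('b')
  [7] 3/6 → 0 ('')
  [8] 6/13 → 1 ('c')
  [9] 13/2 → 2 ('cb')
  [10] 2/19 → 1 ('c')
  [11] 19/20 → 4 ('cccc')
  [12] 20/21 → 3 ('ccc')
  [13] 21/22 → 2 ('cc')
  [14] 22/23 → 1 ('c')
  [15] 23/4 → 0 ('')
  [16] 4/12 → 1 ('d')
  [17] 12/1 → 3 ('dcb')
  [18] 1/16 → 1 ('d')
  [19] 16/8 → 3 ('dea')
  [20] 8/25 → 0 ('')
  [21] 25/17 → 1 ('e')
  [22] 17/9 → 2 ('ea')
  [23] 9/11 → 1 ('e')
  [24] 11/0 → 4 ('edcb')
  [25] 0/24 → 1 ('e')

n(n+1)/2 = 26·27/2 = 351
Σ LCP = 0 + 1 + 4 + 1 + 0 + 1 + 1 + 0 + 1 + 2 + 1 + 4 + 3 + 2 + 1 + 0 + 1 + 3 + 1 + 3 + 0 + 1 + 2 + 1 + 4 + 1 = 39
distinct = 351 − 39 = 312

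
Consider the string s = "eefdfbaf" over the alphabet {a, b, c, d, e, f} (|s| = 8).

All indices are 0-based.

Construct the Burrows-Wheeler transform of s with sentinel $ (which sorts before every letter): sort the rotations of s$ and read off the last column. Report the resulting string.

fbff$eade

rank  rotation   last
    0  $eefdfbaf  f
    1  af$eefdfb  b
    2  baf$eefdf  f
    3  dfbaf$eef  f
    4  eefdfbaf$  $
    5  efdfbaf$e  e
    6  f$eefdfba  a
    7  fbaf$eefd  d
    8  fdfbaf$ee  e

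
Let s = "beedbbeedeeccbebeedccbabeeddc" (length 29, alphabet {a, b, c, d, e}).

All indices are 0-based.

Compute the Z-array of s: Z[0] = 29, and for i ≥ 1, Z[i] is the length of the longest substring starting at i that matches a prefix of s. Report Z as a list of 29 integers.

[29, 0, 0, 0, 1, 4, 0, 0, 0, 0, 0, 0, 0, 2, 0, 4, 0, 0, 0, 0, 0, 1, 0, 4, 0, 0, 0, 0, 0]

Z[0]=29
i=1: outside box; Z[1]=0
i=2: outside box; Z[2]=0
i=3: outside box; Z[3]=0
i=4: outside box; Z[4]=1 grow→box=[4,5)
i=5: outside box; Z[5]=4 grow→box=[5,9)
i=6: min(r-i=3, Z[1]=0)=0; Z[6]=0
i=7: min(r-i=2, Z[2]=0)=0; Z[7]=0
i=8: min(r-i=1, Z[3]=0)=0; Z[8]=0
i=9: outside box; Z[9]=0
i=10: outside box; Z[10]=0
i=11: outside box; Z[11]=0
i=12: outside box; Z[12]=0
i=13: outside box; Z[13]=2 grow→box=[13,15)
i=14: min(r-i=1, Z[1]=0)=0; Z[14]=0
i=15: outside box; Z[15]=4 grow→box=[15,19)
i=16: min(r-i=3, Z[1]=0)=0; Z[16]=0
i=17: min(r-i=2, Z[2]=0)=0; Z[17]=0
i=18: min(r-i=1, Z[3]=0)=0; Z[18]=0
i=19: outside box; Z[19]=0
i=20: outside box; Z[20]=0
i=21: outside box; Z[21]=1 grow→box=[21,22)
i=22: outside box; Z[22]=0
i=23: outside box; Z[23]=4 grow→box=[23,27)
i=24: min(r-i=3, Z[1]=0)=0; Z[24]=0
i=25: min(r-i=2, Z[2]=0)=0; Z[25]=0
i=26: min(r-i=1, Z[3]=0)=0; Z[26]=0
i=27: outside box; Z[27]=0
i=28: outside box; Z[28]=0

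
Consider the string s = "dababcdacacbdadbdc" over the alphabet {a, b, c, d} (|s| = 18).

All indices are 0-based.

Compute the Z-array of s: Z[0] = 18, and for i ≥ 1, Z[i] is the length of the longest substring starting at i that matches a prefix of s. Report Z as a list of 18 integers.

[18, 0, 0, 0, 0, 0, 2, 0, 0, 0, 0, 0, 2, 0, 1, 0, 1, 0]

Z[0]=18
i=1: i≥r, start 0; Z[1]=0
i=2: i≥r, start 0; Z[2]=0
i=3: i≥r, start 0; Z[3]=0
i=4: i≥r, start 0; Z[4]=0
i=5: i≥r, start 0; Z[5]=0
i=6: i≥r, start 0; Z[6]=2 extend→box=[6,8)
i=7: min(r-i=1, Z[1]=0)=0; Z[7]=0
i=8: i≥r, start 0; Z[8]=0
i=9: i≥r, start 0; Z[9]=0
i=10: i≥r, start 0; Z[10]=0
i=11: i≥r, start 0; Z[11]=0
i=12: i≥r, start 0; Z[12]=2 extend→box=[12,14)
i=13: min(r-i=1, Z[1]=0)=0; Z[13]=0
i=14: i≥r, start 0; Z[14]=1 extend→box=[14,15)
i=15: i≥r, start 0; Z[15]=0
i=16: i≥r, start 0; Z[16]=1 extend→box=[16,17)
i=17: i≥r, start 0; Z[17]=0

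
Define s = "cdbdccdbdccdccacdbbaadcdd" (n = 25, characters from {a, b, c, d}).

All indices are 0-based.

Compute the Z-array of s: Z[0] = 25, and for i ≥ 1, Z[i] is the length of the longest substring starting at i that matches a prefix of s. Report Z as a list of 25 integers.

[25, 0, 0, 0, 1, 7, 0, 0, 0, 1, 2, 0, 1, 1, 0, 3, 0, 0, 0, 0, 0, 0, 2, 0, 0]

Z[0]=25
i=1: i≥r, start 0; Z[1]=0
i=2: i≥r, start 0; Z[2]=0
i=3: i≥r, start 0; Z[3]=0
i=4: i≥r, start 0; Z[4]=1 grow→box=[4,5)
i=5: i≥r, start 0; Z[5]=7 grow→box=[5,12)
i=6: min(r-i=6, Z[1]=0)=0; Z[6]=0
i=7: min(r-i=5, Z[2]=0)=0; Z[7]=0
i=8: min(r-i=4, Z[3]=0)=0; Z[8]=0
i=9: min(r-i=3, Z[4]=1)=1; Z[9]=1
i=10: min(r-i=2, Z[5]=7)=2; Z[10]=2
i=11: min(r-i=1, Z[6]=0)=0; Z[11]=0
i=12: i≥r, start 0; Z[12]=1 grow→box=[12,13)
i=13: i≥r, start 0; Z[13]=1 grow→box=[13,14)
i=14: i≥r, start 0; Z[14]=0
i=15: i≥r, start 0; Z[15]=3 grow→box=[15,18)
i=16: min(r-i=2, Z[1]=0)=0; Z[16]=0
i=17: min(r-i=1, Z[2]=0)=0; Z[17]=0
i=18: i≥r, start 0; Z[18]=0
i=19: i≥r, start 0; Z[19]=0
i=20: i≥r, start 0; Z[20]=0
i=21: i≥r, start 0; Z[21]=0
i=22: i≥r, start 0; Z[22]=2 grow→box=[22,24)
i=23: min(r-i=1, Z[1]=0)=0; Z[23]=0
i=24: i≥r, start 0; Z[24]=0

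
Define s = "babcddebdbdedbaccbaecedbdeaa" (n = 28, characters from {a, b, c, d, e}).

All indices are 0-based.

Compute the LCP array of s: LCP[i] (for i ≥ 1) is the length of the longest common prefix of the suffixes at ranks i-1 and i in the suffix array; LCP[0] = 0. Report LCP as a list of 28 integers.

rank | idx | suffix
   0 |  27 | a
   1 |  26 | aa
   2 |   1 | abcddebdbdedbaccbaecedbdeaa
   3 |  14 | accbaecedbdeaa
   4 |  18 | aecedbdeaa
   5 |   0 | babcddebdbdedbaccbaecedbdeaa
   6 |  13 | baccbaecedbdeaa
   7 |  17 | baecedbdeaa
   8 |   2 | bcddebdbdedbaccbaecedbdeaa
   9 |   7 | bdbdedbaccbaecedbdeaa
  10 |  23 | bdeaa
  11 |   9 | bdedbaccbaecedbdeaa
  12 |  16 | cbaecedbdeaa
  13 |  15 | ccbaecedbdeaa
  14 |   3 | cddebdbdedbaccbaecedbdeaa
  15 |  20 | cedbdeaa
  16 |  12 | dbaccbaecedbdeaa
  17 |  22 | dbdeaa
  18 |   8 | dbdedbaccbaecedbdeaa
  19 |   4 | ddebdbdedbaccbaecedbdeaa
  20 |  24 | deaa
  21 |   5 | debdbdedbaccbaecedbdeaa
  22 |  10 | dedbaccbaecedbdeaa
  23 |  25 | eaa
  24 |   6 | ebdbdedbaccbaecedbdeaa
  25 |  19 | ecedbdeaa
  26 |  11 | edbaccbaecedbdeaa
  27 |  21 | edbdeaa

SA = [27, 26, 1, 14, 18, 0, 13, 17, 2, 7, 23, 9, 16, 15, 3, 20, 12, 22, 8, 4, 24, 5, 10, 25, 6, 19, 11, 21]
rank  pair      lcp
   1  s[27:],s[26:]  1  'a'
   2  s[26:],s[1:]  1  'a'
   3  s[1:],s[14:]  1  'a'
   4  s[14:],s[18:]  1  'a'
   5  s[18:],s[0:]  0  ''
   6  s[0:],s[13:]  2  'ba'
   7  s[13:],s[17:]  2  'ba'
   8  s[17:],s[2:]  1  'b'
   9  s[2:],s[7:]  1  'b'
  10  s[7:],s[23:]  2  'bd'
  11  s[23:],s[9:]  3  'bde'
  12  s[9:],s[16:]  0  ''
  13  s[16:],s[15:]  1  'c'
  14  s[15:],s[3:]  1  'c'
  15  s[3:],s[20:]  1  'c'
  16  s[20:],s[12:]  0  ''
  17  s[12:],s[22:]  2  'db'
  18  s[22:],s[8:]  4  'dbde'
  19  s[8:],s[4:]  1  'd'
  20  s[4:],s[24:]  1  'd'
  21  s[24:],s[5:]  2  'de'
  22  s[5:],s[10:]  2  'de'
  23  s[10:],s[25:]  0  ''
  24  s[25:],s[6:]  1  'e'
  25  s[6:],s[19:]  1  'e'
  26  s[19:],s[11:]  1  'e'
  27  s[11:],s[21:]  3  'edb'

[0, 1, 1, 1, 1, 0, 2, 2, 1, 1, 2, 3, 0, 1, 1, 1, 0, 2, 4, 1, 1, 2, 2, 0, 1, 1, 1, 3]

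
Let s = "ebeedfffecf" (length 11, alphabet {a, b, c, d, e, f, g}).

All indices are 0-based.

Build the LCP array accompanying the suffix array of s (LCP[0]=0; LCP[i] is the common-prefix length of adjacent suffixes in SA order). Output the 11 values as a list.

[0, 0, 0, 0, 1, 1, 1, 0, 1, 1, 2]

rank→(start, suffix):
  0 → (1, 'beedfffecf')
  1 → (9, 'cf')
  2 → (4, 'dfffecf')
  3 → (0, 'ebeedfffecf')
  4 → (8, 'ecf')
  5 → (3, 'edfffecf')
  6 → (2, 'eedfffecf')
  7 → (10, 'f')
  8 → (7, 'fecf')
  9 → (6, 'ffecf')
  10 → (5, 'fffecf')

SA = [1, 9, 4, 0, 8, 3, 2, 10, 7, 6, 5]
i: (SA[i-1],SA[i]) lcp shared
  1: (1,9) 0 ''
  2: (9,4) 0 ''
  3: (4,0) 0 ''
  4: (0,8) 1 'e'
  5: (8,3) 1 'e'
  6: (3,2) 1 'e'
  7: (2,10) 0 ''
  8: (10,7) 1 'f'
  9: (7,6) 1 'f'
  10: (6,5) 2 'ff'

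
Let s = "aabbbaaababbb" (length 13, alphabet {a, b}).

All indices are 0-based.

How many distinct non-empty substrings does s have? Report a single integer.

68

rank→(start, suffix):
  0 → (5, 'aaababbb')
  1 → (6, 'aababbb')
  2 → (0, 'aabbbaaababbb')
  3 → (7, 'ababbb')
  4 → (9, 'abbb')
  5 → (1, 'abbbaaababbb')
  6 → (12, 'b')
  7 → (4, 'baaababbb')
  8 → (8, 'babbb')
  9 → (11, 'bb')
  10 → (3, 'bbaaababbb')
  11 → (10, 'bbb')
  12 → (2, 'bbbaaababbb')

SA = [5, 6, 0, 7, 9, 1, 12, 4, 8, 11, 3, 10, 2]
rank  pair      lcp
   1  s[5:],s[6:]  2  'aa'
   2  s[6:],s[0:]  3  'aab'
   3  s[0:],s[7:]  1  'a'
   4  s[7:],s[9:]  2  'ab'
   5  s[9:],s[1:]  4  'abbb'
   6  s[1:],s[12:]  0  ''
   7  s[12:],s[4:]  1  'b'
   8  s[4:],s[8:]  2  'ba'
   9  s[8:],s[11:]  1  'b'
  10  s[11:],s[3:]  2  'bb'
  11  s[3:],s[10:]  2  'bb'
  12  s[10:],s[2:]  3  'bbb'

n(n+1)/2 = 13·14/2 = 91
Σ LCP = 0 + 2 + 3 + 1 + 2 + 4 + 0 + 1 + 2 + 1 + 2 + 2 + 3 = 23
distinct = 91 − 23 = 68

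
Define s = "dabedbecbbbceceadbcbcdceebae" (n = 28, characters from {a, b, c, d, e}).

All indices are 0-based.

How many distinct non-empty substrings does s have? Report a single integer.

374

rank→(start, suffix):
  0 → (1, 'abedbecbbbceceadbcbcdceebae')
  1 → (15, 'adbcbcdceebae')
  2 → (26, 'ae')
  3 → (25, 'bae')
  4 → (8, 'bbbceceadbcbcdceebae')
  5 → (9, 'bbceceadbcbcdceebae')
  6 → (17, 'bcbcdceebae')
  7 → (19, 'bcdceebae')
  8 → (10, 'bceceadbcbcdceebae')
  9 → (5, 'becbbbceceadbcbcdceebae')
  10 → (2, 'bedbecbbbceceadbcbcdceebae')
  11 → (7, 'cbbbceceadbcbcdceebae')
  12 → (18, 'cbcdceebae')
  13 → (20, 'cdceebae')
  14 → (13, 'ceadbcbcdceebae')
  15 → (11, 'ceceadbcbcdceebae')
  16 → (22, 'ceebae')
  17 → (0, 'dabedbecbbbceceadbcbcdceebae')
  18 → (16, 'dbcbcdceebae')
  19 → (4, 'dbecbbbceceadbcbcdceebae')
  20 → (21, 'dceebae')
  21 → (27, 'e')
  22 → (14, 'eadbcbcdceebae')
  23 → (24, 'ebae')
  24 → (6, 'ecbbbceceadbcbcdceebae')
  25 → (12, 'eceadbcbcdceebae')
  26 → (3, 'edbecbbbceceadbcbcdceebae')
  27 → (23, 'eebae')

SA = [1, 15, 26, 25, 8, 9, 17, 19, 10, 5, 2, 7, 18, 20, 13, 11, 22, 0, 16, 4, 21, 27, 14, 24, 6, 12, 3, 23]
[i] adj suffixes → lcp
  [1] 1/15 → 1 ('a')
  [2] 15/26 → 1 ('a')
  [3] 26/25 → 0 ('')
  [4] 25/8 → 1 ('b')
  [5] 8/9 → 2 ('bb')
  [6] 9/17 → 1 ('b')
  [7] 17/19 → 2 ('bc')
  [8] 19/10 → 2 ('bc')
  [9] 10/5 → 1 ('b')
  [10] 5/2 → 2 ('be')
  [11] 2/7 → 0 ('')
  [12] 7/18 → 2 ('cb')
  [13] 18/20 → 1 ('c')
  [14] 20/13 → 1 ('c')
  [15] 13/11 → 2 ('ce')
  [16] 11/22 → 2 ('ce')
  [17] 22/0 → 0 ('')
  [18] 0/16 → 1 ('d')
  [19] 16/4 → 2 ('db')
  [20] 4/21 → 1 ('d')
  [21] 21/27 → 0 ('')
  [22] 27/14 → 1 ('e')
  [23] 14/24 → 1 ('e')
  [24] 24/6 → 1 ('e')
  [25] 6/12 → 2 ('ec')
  [26] 12/3 → 1 ('e')
  [27] 3/23 → 1 ('e')

n(n+1)/2 = 28·29/2 = 406
Σ LCP = 0 + 1 + 1 + 0 + 1 + 2 + 1 + 2 + 2 + 1 + 2 + 0 + 2 + 1 + 1 + 2 + 2 + 0 + 1 + 2 + 1 + 0 + 1 + 1 + 1 + 2 + 1 + 1 = 32
distinct = 406 − 32 = 374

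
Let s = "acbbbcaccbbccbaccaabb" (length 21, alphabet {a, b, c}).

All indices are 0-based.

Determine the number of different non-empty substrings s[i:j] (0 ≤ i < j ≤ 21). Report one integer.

sorted suffixes:
  #0 SA[0]=17  'aabb'
  #1 SA[1]=18  'abb'
  #2 SA[2]=0  'acbbbcaccbbccbaccaabb'
  #3 SA[3]=14  'accaabb'
  #4 SA[4]=6  'accbbccbaccaabb'
  #5 SA[5]=20  'b'
  #6 SA[6]=13  'baccaabb'
  #7 SA[7]=19  'bb'
  #8 SA[8]=2  'bbbcaccbbccbaccaabb'
  #9 SA[9]=3  'bbcaccbbccbaccaabb'
  #10 SA[10]=9  'bbccbaccaabb'
  #11 SA[11]=4  'bcaccbbccbaccaabb'
  #12 SA[12]=10  'bccbaccaabb'
  #13 SA[13]=16  'caabb'
  #14 SA[14]=5  'caccbbccbaccaabb'
  #15 SA[15]=12  'cbaccaabb'
  #16 SA[16]=1  'cbbbcaccbbccbaccaabb'
  #17 SA[17]=8  'cbbccbaccaabb'
  #18 SA[18]=15  'ccaabb'
  #19 SA[19]=11  'ccbaccaabb'
  #20 SA[20]=7  'ccbbccbaccaabb'

SA = [17, 18, 0, 14, 6, 20, 13, 19, 2, 3, 9, 4, 10, 16, 5, 12, 1, 8, 15, 11, 7]
[i] adj suffixes → lcp
  [1] 17/18 → 1 ('a')
  [2] 18/0 → 1 ('a')
  [3] 0/14 → 2 ('ac')
  [4] 14/6 → 3 ('acc')
  [5] 6/20 → 0 ('')
  [6] 20/13 → 1 ('b')
  [7] 13/19 → 1 ('b')
  [8] 19/2 → 2 ('bb')
  [9] 2/3 → 2 ('bb')
  [10] 3/9 → 3 ('bbc')
  [11] 9/4 → 1 ('b')
  [12] 4/10 → 2 ('bc')
  [13] 10/16 → 0 ('')
  [14] 16/5 → 2 ('ca')
  [15] 5/12 → 1 ('c')
  [16] 12/1 → 2 ('cb')
  [17] 1/8 → 3 ('cbb')
  [18] 8/15 → 1 ('c')
  [19] 15/11 → 2 ('cc')
  [20] 11/7 → 3 ('ccb')

n(n+1)/2 = 21·22/2 = 231
Σ LCP = 0 + 1 + 1 + 2 + 3 + 0 + 1 + 1 + 2 + 2 + 3 + 1 + 2 + 0 + 2 + 1 + 2 + 3 + 1 + 2 + 3 = 33
distinct = 231 − 33 = 198

198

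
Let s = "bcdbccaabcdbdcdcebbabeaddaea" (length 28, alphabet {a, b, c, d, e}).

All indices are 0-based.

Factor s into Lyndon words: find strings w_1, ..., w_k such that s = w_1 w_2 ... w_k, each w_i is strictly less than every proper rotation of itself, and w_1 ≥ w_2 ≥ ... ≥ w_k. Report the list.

["bcd", "bcc", "aabcdbdcdcebbabeaddae", "a"]

emit factor 1: 'bcd' (i=0, period=3)
emit factor 2: 'bcc' (i=3, period=3)
emit factor 3: 'aabcdbdcdcebbabeaddae' (i=6, period=21)
emit factor 4: 'a' (i=27, period=1)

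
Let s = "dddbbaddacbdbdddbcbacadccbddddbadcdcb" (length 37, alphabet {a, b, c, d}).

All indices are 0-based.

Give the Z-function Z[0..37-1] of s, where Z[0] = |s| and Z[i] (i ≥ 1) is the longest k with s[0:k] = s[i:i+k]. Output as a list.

[37, 2, 1, 0, 0, 0, 2, 1, 0, 0, 0, 1, 0, 4, 2, 1, 0, 0, 0, 0, 0, 0, 1, 0, 0, 0, 3, 4, 2, 1, 0, 0, 1, 0, 1, 0, 0]

Z[0]=37
i=1: i≥r, start 0; Z[1]=2 grow→box=[1,3)
i=2: min(r-i=1, Z[1]=2)=1; Z[2]=1
i=3: i≥r, start 0; Z[3]=0
i=4: i≥r, start 0; Z[4]=0
i=5: i≥r, start 0; Z[5]=0
i=6: i≥r, start 0; Z[6]=2 grow→box=[6,8)
i=7: min(r-i=1, Z[1]=2)=1; Z[7]=1
i=8: i≥r, start 0; Z[8]=0
i=9: i≥r, start 0; Z[9]=0
i=10: i≥r, start 0; Z[10]=0
i=11: i≥r, start 0; Z[11]=1 grow→box=[11,12)
i=12: i≥r, start 0; Z[12]=0
i=13: i≥r, start 0; Z[13]=4 grow→box=[13,17)
i=14: min(r-i=3, Z[1]=2)=2; Z[14]=2
i=15: min(r-i=2, Z[2]=1)=1; Z[15]=1
i=16: min(r-i=1, Z[3]=0)=0; Z[16]=0
i=17: i≥r, start 0; Z[17]=0
i=18: i≥r, start 0; Z[18]=0
i=19: i≥r, start 0; Z[19]=0
i=20: i≥r, start 0; Z[20]=0
i=21: i≥r, start 0; Z[21]=0
i=22: i≥r, start 0; Z[22]=1 grow→box=[22,23)
i=23: i≥r, start 0; Z[23]=0
i=24: i≥r, start 0; Z[24]=0
i=25: i≥r, start 0; Z[25]=0
i=26: i≥r, start 0; Z[26]=3 grow→box=[26,29)
i=27: min(r-i=2, Z[1]=2)=2; Z[27]=4 grow→box=[27,31)
i=28: min(r-i=3, Z[1]=2)=2; Z[28]=2
i=29: min(r-i=2, Z[2]=1)=1; Z[29]=1
i=30: min(r-i=1, Z[3]=0)=0; Z[30]=0
i=31: i≥r, start 0; Z[31]=0
i=32: i≥r, start 0; Z[32]=1 grow→box=[32,33)
i=33: i≥r, start 0; Z[33]=0
i=34: i≥r, start 0; Z[34]=1 grow→box=[34,35)
i=35: i≥r, start 0; Z[35]=0
i=36: i≥r, start 0; Z[36]=0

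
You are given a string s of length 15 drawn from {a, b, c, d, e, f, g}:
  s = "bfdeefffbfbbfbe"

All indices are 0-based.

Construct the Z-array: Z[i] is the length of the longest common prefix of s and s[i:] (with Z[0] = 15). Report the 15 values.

[15, 0, 0, 0, 0, 0, 0, 0, 2, 0, 1, 2, 0, 1, 0]

Z[0]=15
i=1: i≥r, start 0; Z[1]=0
i=2: i≥r, start 0; Z[2]=0
i=3: i≥r, start 0; Z[3]=0
i=4: i≥r, start 0; Z[4]=0
i=5: i≥r, start 0; Z[5]=0
i=6: i≥r, start 0; Z[6]=0
i=7: i≥r, start 0; Z[7]=0
i=8: i≥r, start 0; Z[8]=2 extend→box=[8,10)
i=9: min(r-i=1, Z[1]=0)=0; Z[9]=0
i=10: i≥r, start 0; Z[10]=1 extend→box=[10,11)
i=11: i≥r, start 0; Z[11]=2 extend→box=[11,13)
i=12: min(r-i=1, Z[1]=0)=0; Z[12]=0
i=13: i≥r, start 0; Z[13]=1 extend→box=[13,14)
i=14: i≥r, start 0; Z[14]=0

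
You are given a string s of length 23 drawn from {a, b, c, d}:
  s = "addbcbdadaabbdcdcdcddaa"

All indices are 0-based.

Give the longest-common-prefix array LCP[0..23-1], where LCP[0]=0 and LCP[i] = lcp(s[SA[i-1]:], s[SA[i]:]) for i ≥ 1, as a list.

rank→(start, suffix):
  0 → (22, 'a')
  1 → (21, 'aa')
  2 → (9, 'aabbdcdcdcddaa')
  3 → (10, 'abbdcdcdcddaa')
  4 → (7, 'adaabbdcdcdcddaa')
  5 → (0, 'addbcbdadaabbdcdcdcddaa')
  6 → (11, 'bbdcdcdcddaa')
  7 → (3, 'bcbdadaabbdcdcdcddaa')
  8 → (5, 'bdadaabbdcdcdcddaa')
  9 → (12, 'bdcdcdcddaa')
  10 → (4, 'cbdadaabbdcdcdcddaa')
  11 → (14, 'cdcdcddaa')
  12 → (16, 'cdcddaa')
  13 → (18, 'cddaa')
  14 → (20, 'daa')
  15 → (8, 'daabbdcdcdcddaa')
  16 → (6, 'dadaabbdcdcdcddaa')
  17 → (2, 'dbcbdadaabbdcdcdcddaa')
  18 → (13, 'dcdcdcddaa')
  19 → (15, 'dcdcddaa')
  20 → (17, 'dcddaa')
  21 → (19, 'ddaa')
  22 → (1, 'ddbcbdadaabbdcdcdcddaa')

SA = [22, 21, 9, 10, 7, 0, 11, 3, 5, 12, 4, 14, 16, 18, 20, 8, 6, 2, 13, 15, 17, 19, 1]
rank  pair      lcp
   1  s[22:],s[21:]  1  'a'
   2  s[21:],s[9:]  2  'aa'
   3  s[9:],s[10:]  1  'a'
   4  s[10:],s[7:]  1  'a'
   5  s[7:],s[0:]  2  'ad'
   6  s[0:],s[11:]  0  ''
   7  s[11:],s[3:]  1  'b'
   8  s[3:],s[5:]  1  'b'
   9  s[5:],s[12:]  2  'bd'
  10  s[12:],s[4:]  0  ''
  11  s[4:],s[14:]  1  'c'
  12  s[14:],s[16:]  4  'cdcd'
  13  s[16:],s[18:]  2  'cd'
  14  s[18:],s[20:]  0  ''
  15  s[20:],s[8:]  3  'daa'
  16  s[8:],s[6:]  2  'da'
  17  s[6:],s[2:]  1  'd'
  18  s[2:],s[13:]  1  'd'
  19  s[13:],s[15:]  5  'dcdcd'
  20  s[15:],s[17:]  3  'dcd'
  21  s[17:],s[19:]  1  'd'
  22  s[19:],s[1:]  2  'dd'

[0, 1, 2, 1, 1, 2, 0, 1, 1, 2, 0, 1, 4, 2, 0, 3, 2, 1, 1, 5, 3, 1, 2]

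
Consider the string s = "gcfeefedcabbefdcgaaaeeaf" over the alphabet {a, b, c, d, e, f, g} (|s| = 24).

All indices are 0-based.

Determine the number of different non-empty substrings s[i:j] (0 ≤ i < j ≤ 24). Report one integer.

sorted suffixes:
  #0 SA[0]=17  'aaaeeaf'
  #1 SA[1]=18  'aaeeaf'
  #2 SA[2]=9  'abbefdcgaaaeeaf'
  #3 SA[3]=19  'aeeaf'
  #4 SA[4]=22  'af'
  #5 SA[5]=10  'bbefdcgaaaeeaf'
  #6 SA[6]=11  'befdcgaaaeeaf'
  #7 SA[7]=8  'cabbefdcgaaaeeaf'
  #8 SA[8]=1  'cfeefedcabbefdcgaaaeeaf'
  #9 SA[9]=15  'cgaaaeeaf'
  #10 SA[10]=7  'dcabbefdcgaaaeeaf'
  #11 SA[11]=14  'dcgaaaeeaf'
  #12 SA[12]=21  'eaf'
  #13 SA[13]=6  'edcabbefdcgaaaeeaf'
  #14 SA[14]=20  'eeaf'
  #15 SA[15]=3  'eefedcabbefdcgaaaeeaf'
  #16 SA[16]=12  'efdcgaaaeeaf'
  #17 SA[17]=4  'efedcabbefdcgaaaeeaf'
  #18 SA[18]=23  'f'
  #19 SA[19]=13  'fdcgaaaeeaf'
  #20 SA[20]=5  'fedcabbefdcgaaaeeaf'
  #21 SA[21]=2  'feefedcabbefdcgaaaeeaf'
  #22 SA[22]=16  'gaaaeeaf'
  #23 SA[23]=0  'gcfeefedcabbefdcgaaaeeaf'

SA = [17, 18, 9, 19, 22, 10, 11, 8, 1, 15, 7, 14, 21, 6, 20, 3, 12, 4, 23, 13, 5, 2, 16, 0]
rank  pair      lcp
   1  s[17:],s[18:]  2  'aa'
   2  s[18:],s[9:]  1  'a'
   3  s[9:],s[19:]  1  'a'
   4  s[19:],s[22:]  1  'a'
   5  s[22:],s[10:]  0  ''
   6  s[10:],s[11:]  1  'b'
   7  s[11:],s[8:]  0  ''
   8  s[8:],s[1:]  1  'c'
   9  s[1:],s[15:]  1  'c'
  10  s[15:],s[7:]  0  ''
  11  s[7:],s[14:]  2  'dc'
  12  s[14:],s[21:]  0  ''
  13  s[21:],s[6:]  1  'e'
  14  s[6:],s[20:]  1  'e'
  15  s[20:],s[3:]  2  'ee'
  16  s[3:],s[12:]  1  'e'
  17  s[12:],s[4:]  2  'ef'
  18  s[4:],s[23:]  0  ''
  19  s[23:],s[13:]  1  'f'
  20  s[13:],s[5:]  1  'f'
  21  s[5:],s[2:]  2  'fe'
  22  s[2:],s[16:]  0  ''
  23  s[16:],s[0:]  1  'g'

n(n+1)/2 = 24·25/2 = 300
Σ LCP = 0 + 2 + 1 + 1 + 1 + 0 + 1 + 0 + 1 + 1 + 0 + 2 + 0 + 1 + 1 + 2 + 1 + 2 + 0 + 1 + 1 + 2 + 0 + 1 = 22
distinct = 300 − 22 = 278

278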